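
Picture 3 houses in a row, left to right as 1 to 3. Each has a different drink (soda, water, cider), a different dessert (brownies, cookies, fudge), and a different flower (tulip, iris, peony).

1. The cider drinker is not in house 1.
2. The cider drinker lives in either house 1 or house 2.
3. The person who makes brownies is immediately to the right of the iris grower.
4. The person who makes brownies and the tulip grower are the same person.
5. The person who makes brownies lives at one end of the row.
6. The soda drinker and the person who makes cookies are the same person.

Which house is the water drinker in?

3

The cider drinker is in house 2 (clue 2).
By clue 5, the person who makes brownies is in house 3.
By clue 3, the iris grower is in house 2.
From clue 4, the tulip grower must be in house 3.
Clue 6 places the soda drinker in house 1.
From clue 6, the person who makes cookies must be in house 1.
House 3 drink: only water fits.
House 2 dessert: only fudge fits.
So house 1 gets peony for flower.
So: house 1 = soda/cookies/peony, house 2 = cider/fudge/iris, house 3 = water/brownies/tulip.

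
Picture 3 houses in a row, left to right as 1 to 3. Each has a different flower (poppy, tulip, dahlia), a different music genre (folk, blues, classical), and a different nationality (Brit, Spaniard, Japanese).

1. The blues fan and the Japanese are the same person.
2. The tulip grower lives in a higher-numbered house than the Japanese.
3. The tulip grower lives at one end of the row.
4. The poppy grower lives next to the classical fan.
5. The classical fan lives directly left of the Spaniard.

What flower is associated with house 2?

dahlia

Clue 3 places the tulip grower in house 3.
House 3 music genre: only folk fits.
The dahlia grower is narrowed to house 1 or 2; consider each.
Placing it in house 1 leads to a contradiction, so it's in house 2.
House 1's flower must be poppy (nothing else left).
By clue 4, the classical fan is in house 2.
Clue 5 places the Spaniard in house 3.
The only music genre still possible for house 1 is blues.
The Japanese is in house 1 (clue 1).
The only nationality still possible for house 2 is Brit.
So: house 1 = poppy/blues/Japanese, house 2 = dahlia/classical/Brit, house 3 = tulip/folk/Spaniard.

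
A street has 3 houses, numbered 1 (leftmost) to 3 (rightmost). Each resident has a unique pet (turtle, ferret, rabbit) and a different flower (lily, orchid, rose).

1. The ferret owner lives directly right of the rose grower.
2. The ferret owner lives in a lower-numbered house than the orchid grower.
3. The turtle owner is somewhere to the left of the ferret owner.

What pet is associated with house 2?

ferret

Clue 2 places the ferret owner in house 2.
Clue 2: the orchid grower is in house 3.
From clue 3, the turtle owner must be in house 1.
That leaves rabbit as the pet for house 3.
By clue 1, the rose grower is in house 1.
The only flower still possible for house 2 is lily.
So: house 1 = turtle/rose, house 2 = ferret/lily, house 3 = rabbit/orchid.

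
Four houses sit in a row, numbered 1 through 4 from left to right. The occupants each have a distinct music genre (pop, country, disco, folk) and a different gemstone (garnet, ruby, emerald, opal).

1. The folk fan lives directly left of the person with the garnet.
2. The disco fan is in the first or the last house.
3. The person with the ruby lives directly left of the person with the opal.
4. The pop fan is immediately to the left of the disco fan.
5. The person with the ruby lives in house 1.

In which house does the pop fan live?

From clue 4, the pop fan must be in house 3.
By clue 4, the disco fan is in house 4.
By clue 5, the person with the ruby is in house 1.
Clue 3 places the person with the opal in house 2.
House 4's gemstone must be emerald (nothing else left).
By clue 1, the folk fan is in house 2.
The only music genre still possible for house 1 is country.
So house 3 gets garnet for gemstone.
So: house 1 = country/ruby, house 2 = folk/opal, house 3 = pop/garnet, house 4 = disco/emerald.

3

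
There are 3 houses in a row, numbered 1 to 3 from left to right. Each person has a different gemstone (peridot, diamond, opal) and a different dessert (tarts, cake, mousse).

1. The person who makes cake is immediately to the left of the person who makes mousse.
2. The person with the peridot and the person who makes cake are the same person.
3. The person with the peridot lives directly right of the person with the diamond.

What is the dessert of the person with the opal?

By clue 3, the person with the peridot is in house 2.
Clue 3 places the person with the diamond in house 1.
So house 3 gets opal for gemstone.
Clue 2 places the person who makes cake in house 2.
House 1 dessert: only tarts fits.
House 3's dessert must be mousse (nothing else left).
So: house 1 = diamond/tarts, house 2 = peridot/cake, house 3 = opal/mousse.

mousse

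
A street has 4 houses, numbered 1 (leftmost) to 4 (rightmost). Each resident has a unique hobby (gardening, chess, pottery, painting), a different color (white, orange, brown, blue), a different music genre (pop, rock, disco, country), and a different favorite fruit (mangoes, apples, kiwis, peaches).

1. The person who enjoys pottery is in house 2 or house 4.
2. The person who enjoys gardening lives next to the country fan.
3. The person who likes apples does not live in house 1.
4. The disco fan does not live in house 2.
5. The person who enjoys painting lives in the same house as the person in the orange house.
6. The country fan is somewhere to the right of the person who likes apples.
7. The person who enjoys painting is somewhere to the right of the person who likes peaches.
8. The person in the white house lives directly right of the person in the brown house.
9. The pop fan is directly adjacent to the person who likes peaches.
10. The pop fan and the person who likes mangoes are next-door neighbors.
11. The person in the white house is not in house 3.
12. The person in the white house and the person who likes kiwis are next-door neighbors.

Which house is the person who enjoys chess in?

1

House 4's favorite fruit must be mangoes (nothing else left).
Clue 10 places the pop fan in house 3.
The only hobby still possible for house 1 is chess.
So house 2 gets rock for music genre.
House 4's music genre must be country (nothing else left).
From clue 2, the person who enjoys gardening must be in house 3.
Clue 9 places the person who likes peaches in house 2.
That leaves disco as the music genre for house 1.
That leaves kiwis as the favorite fruit for house 1.
The only favorite fruit still possible for house 3 is apples.
Clue 7: the person who enjoys painting is in house 4.
By clue 12, the person in the white house is in house 2.
That leaves pottery as the hobby for house 2.
House 4's color must be orange (nothing else left).
Clue 8 places the person in the brown house in house 1.
The only color still possible for house 3 is blue.
So: house 1 = chess/brown/disco/kiwis, house 2 = pottery/white/rock/peaches, house 3 = gardening/blue/pop/apples, house 4 = painting/orange/country/mangoes.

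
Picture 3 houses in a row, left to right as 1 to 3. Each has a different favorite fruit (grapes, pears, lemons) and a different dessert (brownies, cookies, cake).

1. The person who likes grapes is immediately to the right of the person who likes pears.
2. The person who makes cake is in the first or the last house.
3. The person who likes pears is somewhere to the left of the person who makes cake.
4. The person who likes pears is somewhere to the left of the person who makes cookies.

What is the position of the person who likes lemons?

Clue 3 places the person who makes cake in house 3.
House 1's dessert must be brownies (nothing else left).
The only dessert still possible for house 2 is cookies.
By clue 4, the person who likes pears is in house 1.
The person who likes grapes is in house 2 (clue 1).
House 3 favorite fruit: only lemons fits.
So: house 1 = pears/brownies, house 2 = grapes/cookies, house 3 = lemons/cake.

3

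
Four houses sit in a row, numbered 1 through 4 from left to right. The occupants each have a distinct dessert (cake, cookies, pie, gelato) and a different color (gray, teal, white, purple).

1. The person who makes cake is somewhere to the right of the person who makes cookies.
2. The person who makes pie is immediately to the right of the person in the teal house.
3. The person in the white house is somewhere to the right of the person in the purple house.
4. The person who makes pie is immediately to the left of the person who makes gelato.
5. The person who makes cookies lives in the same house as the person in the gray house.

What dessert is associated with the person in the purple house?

pie

The only dessert still possible for house 1 is cookies.
The only color still possible for house 4 is white.
From clue 5, the person in the gray house must be in house 1.
House 2 color: only teal fits.
House 3's color must be purple (nothing else left).
The person who makes pie is in house 3 (clue 2).
By clue 4, the person who makes gelato is in house 4.
So house 2 gets cake for dessert.
So: house 1 = cookies/gray, house 2 = cake/teal, house 3 = pie/purple, house 4 = gelato/white.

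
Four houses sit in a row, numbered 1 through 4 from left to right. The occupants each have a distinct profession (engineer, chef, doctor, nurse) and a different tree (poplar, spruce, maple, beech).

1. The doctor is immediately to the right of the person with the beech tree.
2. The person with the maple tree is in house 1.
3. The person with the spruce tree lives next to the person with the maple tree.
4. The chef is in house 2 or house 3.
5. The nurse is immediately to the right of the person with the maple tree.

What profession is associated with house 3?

From clue 2, the person with the maple tree must be in house 1.
The person with the spruce tree is in house 2 (clue 3).
Clue 5 places the nurse in house 2.
So house 1 gets engineer for profession.
So house 4 gets doctor for profession.
The only tree still possible for house 3 is beech.
House 4 tree: only poplar fits.
House 3 profession: only chef fits.
So: house 1 = engineer/maple, house 2 = nurse/spruce, house 3 = chef/beech, house 4 = doctor/poplar.

chef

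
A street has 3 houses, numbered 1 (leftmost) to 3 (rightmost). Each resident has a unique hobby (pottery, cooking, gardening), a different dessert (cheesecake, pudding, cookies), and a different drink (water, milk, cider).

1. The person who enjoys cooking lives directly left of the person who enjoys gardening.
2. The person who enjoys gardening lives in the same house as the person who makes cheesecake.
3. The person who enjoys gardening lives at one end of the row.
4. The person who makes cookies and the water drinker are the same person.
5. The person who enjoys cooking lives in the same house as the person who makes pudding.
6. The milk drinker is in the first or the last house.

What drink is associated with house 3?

milk

The person who enjoys gardening is in house 3 (clue 3).
Clue 1: the person who enjoys cooking is in house 2.
By clue 2, the person who makes cheesecake is in house 3.
Clue 5: the person who makes pudding is in house 2.
So house 1 gets pottery for hobby.
House 1 dessert: only cookies fits.
By clue 4, the water drinker is in house 1.
That leaves cider as the drink for house 2.
So house 3 gets milk for drink.
So: house 1 = pottery/cookies/water, house 2 = cooking/pudding/cider, house 3 = gardening/cheesecake/milk.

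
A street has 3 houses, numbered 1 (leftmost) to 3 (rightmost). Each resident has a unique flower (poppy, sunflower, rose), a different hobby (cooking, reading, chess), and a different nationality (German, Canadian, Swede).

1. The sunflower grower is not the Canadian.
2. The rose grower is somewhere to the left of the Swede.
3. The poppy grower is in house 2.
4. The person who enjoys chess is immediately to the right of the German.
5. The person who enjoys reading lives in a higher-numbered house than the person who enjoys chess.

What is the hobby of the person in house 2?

From clue 3, the poppy grower must be in house 2.
Clue 5: the person who enjoys reading is in house 3.
From clue 5, the person who enjoys chess must be in house 2.
House 1 flower: only rose fits.
So house 3 gets sunflower for flower.
That leaves cooking as the hobby for house 1.
Clue 4: the German is in house 1.
So house 2 gets Canadian for nationality.
That leaves Swede as the nationality for house 3.
So: house 1 = rose/cooking/German, house 2 = poppy/chess/Canadian, house 3 = sunflower/reading/Swede.

chess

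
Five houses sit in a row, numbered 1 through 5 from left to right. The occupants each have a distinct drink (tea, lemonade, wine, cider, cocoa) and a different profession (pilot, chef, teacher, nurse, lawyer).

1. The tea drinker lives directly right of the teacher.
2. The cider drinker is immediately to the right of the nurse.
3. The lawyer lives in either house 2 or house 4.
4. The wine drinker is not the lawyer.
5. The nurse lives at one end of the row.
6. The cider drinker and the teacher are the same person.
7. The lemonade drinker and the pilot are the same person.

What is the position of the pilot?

Clue 5 places the nurse in house 1.
Clue 2 places the cider drinker in house 2.
From clue 6, the teacher must be in house 2.
House 4's profession must be lawyer (nothing else left).
Clue 1: the tea drinker is in house 3.
So house 1 gets wine for drink.
So house 4 gets cocoa for drink.
So house 5 gets lemonade for drink.
Clue 7: the pilot is in house 5.
House 3's profession must be chef (nothing else left).
So: house 1 = wine/nurse, house 2 = cider/teacher, house 3 = tea/chef, house 4 = cocoa/lawyer, house 5 = lemonade/pilot.

5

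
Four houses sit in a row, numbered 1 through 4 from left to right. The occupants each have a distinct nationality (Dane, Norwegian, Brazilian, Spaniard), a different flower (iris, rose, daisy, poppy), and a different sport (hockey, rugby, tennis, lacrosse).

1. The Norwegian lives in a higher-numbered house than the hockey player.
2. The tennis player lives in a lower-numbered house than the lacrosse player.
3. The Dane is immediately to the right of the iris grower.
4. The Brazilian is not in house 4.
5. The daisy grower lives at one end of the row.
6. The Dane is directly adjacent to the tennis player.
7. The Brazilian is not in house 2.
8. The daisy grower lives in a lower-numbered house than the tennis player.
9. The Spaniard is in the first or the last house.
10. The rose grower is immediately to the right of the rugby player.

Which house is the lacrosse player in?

4

Clue 8 places the daisy grower in house 1.
So house 4 gets lacrosse for sport.
So house 2 gets Norwegian for nationality.
By clue 1, the hockey player is in house 1.
The Brazilian is narrowed to house 1 or 3; consider each.
Placing it in house 3 leads to a contradiction, so it's in house 1.
That leaves Dane as the nationality for house 3.
The only nationality still possible for house 4 is Spaniard.
Clue 3: the iris grower is in house 2.
Clue 6: the tennis player is in house 2.
So house 3 gets rugby for sport.
By clue 10, the rose grower is in house 4.
House 3 flower: only poppy fits.
So: house 1 = Brazilian/daisy/hockey, house 2 = Norwegian/iris/tennis, house 3 = Dane/poppy/rugby, house 4 = Spaniard/rose/lacrosse.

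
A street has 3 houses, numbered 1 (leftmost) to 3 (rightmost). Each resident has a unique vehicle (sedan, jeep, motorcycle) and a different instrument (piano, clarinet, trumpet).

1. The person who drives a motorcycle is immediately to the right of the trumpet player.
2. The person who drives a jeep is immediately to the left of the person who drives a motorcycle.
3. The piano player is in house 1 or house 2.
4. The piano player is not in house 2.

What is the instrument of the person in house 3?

clarinet

By clue 4, the piano player is in house 1.
So house 2 gets trumpet for instrument.
The only instrument still possible for house 3 is clarinet.
By clue 1, the person who drives a motorcycle is in house 3.
Clue 2: the person who drives a jeep is in house 2.
So house 1 gets sedan for vehicle.
So: house 1 = sedan/piano, house 2 = jeep/trumpet, house 3 = motorcycle/clarinet.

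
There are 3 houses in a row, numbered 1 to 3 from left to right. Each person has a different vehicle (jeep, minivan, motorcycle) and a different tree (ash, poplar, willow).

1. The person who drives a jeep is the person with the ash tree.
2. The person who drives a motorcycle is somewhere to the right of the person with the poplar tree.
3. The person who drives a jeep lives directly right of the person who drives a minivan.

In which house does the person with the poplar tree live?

1

The only vehicle still possible for house 1 is minivan.
From clue 3, the person who drives a jeep must be in house 2.
So house 3 gets motorcycle for vehicle.
By clue 1, the person with the ash tree is in house 2.
That leaves poplar as the tree for house 1.
That leaves willow as the tree for house 3.
So: house 1 = minivan/poplar, house 2 = jeep/ash, house 3 = motorcycle/willow.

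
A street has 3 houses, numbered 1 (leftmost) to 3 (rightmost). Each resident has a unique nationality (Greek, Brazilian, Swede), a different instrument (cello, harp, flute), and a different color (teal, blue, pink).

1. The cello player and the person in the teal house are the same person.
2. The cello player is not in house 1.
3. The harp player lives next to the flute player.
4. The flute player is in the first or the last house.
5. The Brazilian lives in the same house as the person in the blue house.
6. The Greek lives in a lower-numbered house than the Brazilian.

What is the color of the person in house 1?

Clue 3 places the harp player in house 2.
So house 1 gets flute for instrument.
That leaves cello as the instrument for house 3.
The only color still possible for house 1 is pink.
Clue 1: the person in the teal house is in house 3.
The only color still possible for house 2 is blue.
Clue 5 places the Brazilian in house 2.
By clue 6, the Greek is in house 1.
The only nationality still possible for house 3 is Swede.
So: house 1 = Greek/flute/pink, house 2 = Brazilian/harp/blue, house 3 = Swede/cello/teal.

pink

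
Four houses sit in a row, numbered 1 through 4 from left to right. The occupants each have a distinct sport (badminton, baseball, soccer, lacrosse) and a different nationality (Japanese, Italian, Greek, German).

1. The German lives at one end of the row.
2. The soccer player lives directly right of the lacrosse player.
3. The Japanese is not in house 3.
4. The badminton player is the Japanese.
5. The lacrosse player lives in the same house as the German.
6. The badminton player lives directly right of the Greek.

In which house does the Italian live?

Clue 5: the lacrosse player is in house 1.
Clue 5 places the German in house 1.
Clue 2: the soccer player is in house 2.
The badminton player is in house 4 (clue 6).
House 3 sport: only baseball fits.
So house 3 gets Greek for nationality.
The Japanese is in house 4 (clue 4).
House 2 nationality: only Italian fits.
So: house 1 = lacrosse/German, house 2 = soccer/Italian, house 3 = baseball/Greek, house 4 = badminton/Japanese.

2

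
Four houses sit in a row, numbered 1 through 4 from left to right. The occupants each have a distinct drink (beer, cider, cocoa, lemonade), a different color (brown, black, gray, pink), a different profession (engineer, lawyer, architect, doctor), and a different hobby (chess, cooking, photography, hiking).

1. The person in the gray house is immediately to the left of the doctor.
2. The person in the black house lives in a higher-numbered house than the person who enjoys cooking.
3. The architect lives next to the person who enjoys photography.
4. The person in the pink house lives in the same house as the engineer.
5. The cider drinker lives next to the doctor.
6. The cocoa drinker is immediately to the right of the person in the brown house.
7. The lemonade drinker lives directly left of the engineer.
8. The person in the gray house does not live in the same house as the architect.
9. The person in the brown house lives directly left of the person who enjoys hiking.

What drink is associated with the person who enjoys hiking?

cocoa

The cocoa drinker is narrowed to house 2 or 3 or 4; consider each.
Placing it in house 2 and house 3 leads to a contradiction, so it's in house 4.
By clue 6, the person in the brown house is in house 3.
By clue 9, the person who enjoys hiking is in house 4.
The only color still possible for house 1 is gray.
The doctor is in house 2 (clue 1).
So house 2 gets beer for drink.
The only profession still possible for house 1 is lawyer.
The only profession still possible for house 3 is architect.
House 4's profession must be engineer (nothing else left).
Clue 3 places the person who enjoys photography in house 2.
By clue 4, the person in the pink house is in house 4.
From clue 7, the lemonade drinker must be in house 3.
So house 1 gets cider for drink.
That leaves black as the color for house 2.
Clue 2: the person who enjoys cooking is in house 1.
The only hobby still possible for house 3 is chess.
So: house 1 = cider/gray/lawyer/cooking, house 2 = beer/black/doctor/photography, house 3 = lemonade/brown/architect/chess, house 4 = cocoa/pink/engineer/hiking.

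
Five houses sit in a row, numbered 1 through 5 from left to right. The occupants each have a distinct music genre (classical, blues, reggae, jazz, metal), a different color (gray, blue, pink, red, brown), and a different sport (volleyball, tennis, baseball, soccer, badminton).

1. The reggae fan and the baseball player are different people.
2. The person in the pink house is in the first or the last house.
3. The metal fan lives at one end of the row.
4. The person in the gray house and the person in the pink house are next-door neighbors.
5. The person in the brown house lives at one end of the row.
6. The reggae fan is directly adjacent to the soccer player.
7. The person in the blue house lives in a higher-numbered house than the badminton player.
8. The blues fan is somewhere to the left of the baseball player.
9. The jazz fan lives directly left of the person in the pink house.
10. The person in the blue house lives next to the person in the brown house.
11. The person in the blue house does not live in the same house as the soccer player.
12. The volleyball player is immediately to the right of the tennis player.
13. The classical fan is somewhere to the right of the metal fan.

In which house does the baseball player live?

5

The jazz fan is in house 4 (clue 9).
From clue 9, the person in the pink house must be in house 5.
By clue 13, the metal fan is in house 1.
The only color still possible for house 1 is brown.
House 3's color must be red (nothing else left).
Clue 4: the person in the gray house is in house 4.
Clue 10: the person in the blue house is in house 2.
By clue 7, the badminton player is in house 1.
The only sport still possible for house 2 is tennis.
By clue 12, the volleyball player is in house 3.
So house 4 gets soccer for sport.
So house 5 gets baseball for sport.
Clue 6 places the reggae fan in house 3.
The only music genre still possible for house 5 is classical.
That leaves blues as the music genre for house 2.
So: house 1 = metal/brown/badminton, house 2 = blues/blue/tennis, house 3 = reggae/red/volleyball, house 4 = jazz/gray/soccer, house 5 = classical/pink/baseball.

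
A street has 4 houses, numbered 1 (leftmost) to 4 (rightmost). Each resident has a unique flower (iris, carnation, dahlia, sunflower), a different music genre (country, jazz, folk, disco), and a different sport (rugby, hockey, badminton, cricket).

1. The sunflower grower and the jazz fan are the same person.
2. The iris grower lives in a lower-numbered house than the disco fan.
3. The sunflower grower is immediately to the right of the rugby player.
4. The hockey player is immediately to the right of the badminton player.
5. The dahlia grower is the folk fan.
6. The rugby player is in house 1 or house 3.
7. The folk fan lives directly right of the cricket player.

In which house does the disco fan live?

4

The only sport still possible for house 4 is hockey.
Clue 4: the badminton player is in house 3.
So house 1 gets country for music genre.
House 2 sport: only cricket fits.
Clue 3 places the sunflower grower in house 2.
Clue 7 places the folk fan in house 3.
The only sport still possible for house 1 is rugby.
Clue 1: the jazz fan is in house 2.
Clue 5: the dahlia grower is in house 3.
So house 4 gets carnation for flower.
The only music genre still possible for house 4 is disco.
The only flower still possible for house 1 is iris.
So: house 1 = iris/country/rugby, house 2 = sunflower/jazz/cricket, house 3 = dahlia/folk/badminton, house 4 = carnation/disco/hockey.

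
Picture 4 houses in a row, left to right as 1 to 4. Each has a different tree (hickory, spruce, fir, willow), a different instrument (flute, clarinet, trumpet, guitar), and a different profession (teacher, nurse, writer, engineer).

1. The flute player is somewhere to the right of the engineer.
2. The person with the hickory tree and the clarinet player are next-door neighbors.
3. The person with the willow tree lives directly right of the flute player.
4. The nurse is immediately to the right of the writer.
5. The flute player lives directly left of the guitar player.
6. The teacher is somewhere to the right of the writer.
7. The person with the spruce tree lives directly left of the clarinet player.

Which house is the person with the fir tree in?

2

So house 1 gets trumpet for instrument.
The person with the willow tree is narrowed to house 3 or 4; consider each.
Placing it in house 3 leads to a contradiction, so it's in house 4.
Clue 3: the flute player is in house 3.
From clue 5, the guitar player must be in house 4.
The only instrument still possible for house 2 is clarinet.
By clue 7, the person with the spruce tree is in house 1.
House 2 tree: only fir fits.
That leaves hickory as the tree for house 3.
The engineer is narrowed to house 1 or 2; consider each.
Placing it in house 2 leads to a contradiction, so it's in house 1.
That leaves writer as the profession for house 2.
From clue 4, the nurse must be in house 3.
So house 4 gets teacher for profession.
So: house 1 = spruce/trumpet/engineer, house 2 = fir/clarinet/writer, house 3 = hickory/flute/nurse, house 4 = willow/guitar/teacher.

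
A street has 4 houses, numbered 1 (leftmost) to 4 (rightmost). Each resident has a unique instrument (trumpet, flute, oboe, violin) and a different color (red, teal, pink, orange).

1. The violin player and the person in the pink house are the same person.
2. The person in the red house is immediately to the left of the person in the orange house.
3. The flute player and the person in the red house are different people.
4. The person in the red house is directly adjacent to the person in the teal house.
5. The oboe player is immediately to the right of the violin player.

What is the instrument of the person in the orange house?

The oboe player is narrowed to house 2 or 3 or 4; consider each.
Placing it in house 3 and house 4 leads to a contradiction, so it's in house 2.
The violin player is in house 1 (clue 5).
By clue 1, the person in the pink house is in house 1.
The flute player is narrowed to house 3 or 4; consider each.
Placing it in house 3 leads to a contradiction, so it's in house 4.
So house 3 gets trumpet for instrument.
The person in the orange house is narrowed to house 3 or 4; consider each.
Placing it in house 3 leads to a contradiction, so it's in house 4.
Clue 2: the person in the red house is in house 3.
So house 2 gets teal for color.
So: house 1 = violin/pink, house 2 = oboe/teal, house 3 = trumpet/red, house 4 = flute/orange.

flute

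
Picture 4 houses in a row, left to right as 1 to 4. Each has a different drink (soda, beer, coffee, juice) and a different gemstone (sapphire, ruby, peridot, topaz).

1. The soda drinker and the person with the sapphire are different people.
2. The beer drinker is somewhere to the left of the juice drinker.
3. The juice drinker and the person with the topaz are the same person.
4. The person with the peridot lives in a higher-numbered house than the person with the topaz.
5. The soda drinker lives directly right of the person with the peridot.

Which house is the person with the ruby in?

4

The soda drinker is in house 4 (clue 5).
Clue 5: the person with the peridot is in house 3.
The only gemstone still possible for house 2 is topaz.
The person with the sapphire is in house 1 (clue 1).
By clue 3, the juice drinker is in house 2.
House 3 drink: only coffee fits.
House 4's gemstone must be ruby (nothing else left).
House 1 drink: only beer fits.
So: house 1 = beer/sapphire, house 2 = juice/topaz, house 3 = coffee/peridot, house 4 = soda/ruby.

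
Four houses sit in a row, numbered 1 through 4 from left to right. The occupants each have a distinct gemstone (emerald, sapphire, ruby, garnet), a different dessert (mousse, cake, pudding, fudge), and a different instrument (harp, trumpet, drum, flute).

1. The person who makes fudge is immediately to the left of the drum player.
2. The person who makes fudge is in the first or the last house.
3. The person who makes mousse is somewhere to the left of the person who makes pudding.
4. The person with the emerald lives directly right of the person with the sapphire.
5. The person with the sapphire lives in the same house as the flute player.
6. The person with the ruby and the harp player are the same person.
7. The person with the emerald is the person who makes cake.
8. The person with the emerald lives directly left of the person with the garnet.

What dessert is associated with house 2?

cake

Clue 2 places the person who makes fudge in house 1.
Clue 1: the drum player is in house 2.
The only dessert still possible for house 4 is pudding.
House 1's instrument must be flute (nothing else left).
The person with the sapphire is in house 1 (clue 5).
House 2 gemstone: only emerald fits.
From clue 7, the person who makes cake must be in house 2.
Clue 8 places the person with the garnet in house 3.
So house 4 gets ruby for gemstone.
So house 3 gets mousse for dessert.
Clue 6: the harp player is in house 4.
The only instrument still possible for house 3 is trumpet.
So: house 1 = sapphire/fudge/flute, house 2 = emerald/cake/drum, house 3 = garnet/mousse/trumpet, house 4 = ruby/pudding/harp.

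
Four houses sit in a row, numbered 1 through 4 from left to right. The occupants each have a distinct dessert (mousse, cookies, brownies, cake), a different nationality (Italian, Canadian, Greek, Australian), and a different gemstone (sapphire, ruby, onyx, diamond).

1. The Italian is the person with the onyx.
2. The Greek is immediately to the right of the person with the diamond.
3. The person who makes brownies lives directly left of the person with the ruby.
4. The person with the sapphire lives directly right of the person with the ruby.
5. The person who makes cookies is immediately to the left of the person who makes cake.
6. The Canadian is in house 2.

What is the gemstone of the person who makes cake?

sapphire

From clue 6, the Canadian must be in house 2.
That leaves onyx as the gemstone for house 1.
That leaves sapphire as the gemstone for house 4.
By clue 1, the Italian is in house 1.
Clue 4: the person with the ruby is in house 3.
That leaves diamond as the gemstone for house 2.
Clue 2: the Greek is in house 3.
Clue 3: the person who makes brownies is in house 2.
House 4's nationality must be Australian (nothing else left).
From clue 5, the person who makes cookies must be in house 3.
From clue 5, the person who makes cake must be in house 4.
That leaves mousse as the dessert for house 1.
So: house 1 = mousse/Italian/onyx, house 2 = brownies/Canadian/diamond, house 3 = cookies/Greek/ruby, house 4 = cake/Australian/sapphire.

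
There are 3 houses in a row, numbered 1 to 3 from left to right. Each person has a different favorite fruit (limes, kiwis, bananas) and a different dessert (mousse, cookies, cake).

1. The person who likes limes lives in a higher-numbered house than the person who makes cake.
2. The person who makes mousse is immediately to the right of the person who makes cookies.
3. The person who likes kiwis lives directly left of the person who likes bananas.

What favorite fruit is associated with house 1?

kiwis

That leaves kiwis as the favorite fruit for house 1.
That leaves mousse as the dessert for house 3.
Clue 2 places the person who makes cookies in house 2.
By clue 3, the person who likes bananas is in house 2.
So house 3 gets limes for favorite fruit.
So house 1 gets cake for dessert.
So: house 1 = kiwis/cake, house 2 = bananas/cookies, house 3 = limes/mousse.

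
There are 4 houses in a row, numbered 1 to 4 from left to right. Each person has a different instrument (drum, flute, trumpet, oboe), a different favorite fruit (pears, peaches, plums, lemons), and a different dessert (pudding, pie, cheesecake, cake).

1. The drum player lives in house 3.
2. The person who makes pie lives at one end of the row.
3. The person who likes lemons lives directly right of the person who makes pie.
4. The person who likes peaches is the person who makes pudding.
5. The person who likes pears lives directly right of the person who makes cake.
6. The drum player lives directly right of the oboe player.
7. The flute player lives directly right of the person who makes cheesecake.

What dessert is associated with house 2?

cake

The drum player is in house 3 (clue 1).
Clue 3 places the person who likes lemons in house 2.
From clue 3, the person who makes pie must be in house 1.
From clue 6, the oboe player must be in house 2.
The only instrument still possible for house 1 is trumpet.
The only instrument still possible for house 4 is flute.
So house 4 gets pudding for dessert.
From clue 4, the person who likes peaches must be in house 4.
Clue 7: the person who makes cheesecake is in house 3.
That leaves plums as the favorite fruit for house 1.
So house 3 gets pears for favorite fruit.
The only dessert still possible for house 2 is cake.
So: house 1 = trumpet/plums/pie, house 2 = oboe/lemons/cake, house 3 = drum/pears/cheesecake, house 4 = flute/peaches/pudding.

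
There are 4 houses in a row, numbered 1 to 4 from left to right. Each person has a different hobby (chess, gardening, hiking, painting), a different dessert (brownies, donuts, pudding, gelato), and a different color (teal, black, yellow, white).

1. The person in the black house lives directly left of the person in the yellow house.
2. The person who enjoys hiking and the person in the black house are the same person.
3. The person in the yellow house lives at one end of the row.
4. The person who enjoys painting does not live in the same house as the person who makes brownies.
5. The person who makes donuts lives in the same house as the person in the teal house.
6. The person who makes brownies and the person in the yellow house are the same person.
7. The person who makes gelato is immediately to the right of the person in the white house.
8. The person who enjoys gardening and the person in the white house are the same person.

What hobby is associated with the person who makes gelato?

Clue 3: the person in the yellow house is in house 4.
Clue 6 places the person who makes brownies in house 4.
Clue 1: the person in the black house is in house 3.
From clue 2, the person who enjoys hiking must be in house 3.
House 4's hobby must be chess (nothing else left).
The person who enjoys gardening is narrowed to house 1 or 2; consider each.
Placing it in house 1 leads to a contradiction, so it's in house 2.
Clue 8: the person in the white house is in house 2.
That leaves painting as the hobby for house 1.
So house 1 gets teal for color.
The person who makes donuts is in house 1 (clue 5).
By clue 7, the person who makes gelato is in house 3.
That leaves pudding as the dessert for house 2.
So: house 1 = painting/donuts/teal, house 2 = gardening/pudding/white, house 3 = hiking/gelato/black, house 4 = chess/brownies/yellow.

hiking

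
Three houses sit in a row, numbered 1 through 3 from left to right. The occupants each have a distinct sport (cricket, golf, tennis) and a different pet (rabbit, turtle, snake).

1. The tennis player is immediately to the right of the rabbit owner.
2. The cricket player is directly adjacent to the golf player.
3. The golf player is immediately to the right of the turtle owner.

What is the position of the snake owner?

3

That leaves cricket as the sport for house 1.
House 3's pet must be snake (nothing else left).
From clue 2, the golf player must be in house 2.
From clue 3, the turtle owner must be in house 1.
House 3 sport: only tennis fits.
So house 2 gets rabbit for pet.
So: house 1 = cricket/turtle, house 2 = golf/rabbit, house 3 = tennis/snake.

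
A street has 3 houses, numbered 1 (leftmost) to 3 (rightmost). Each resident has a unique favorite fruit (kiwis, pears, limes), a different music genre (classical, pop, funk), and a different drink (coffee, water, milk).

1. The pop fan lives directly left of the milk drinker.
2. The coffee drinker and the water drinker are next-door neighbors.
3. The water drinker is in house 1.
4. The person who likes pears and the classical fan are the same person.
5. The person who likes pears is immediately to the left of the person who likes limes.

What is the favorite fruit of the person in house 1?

pears

By clue 3, the water drinker is in house 1.
Clue 2: the coffee drinker is in house 2.
House 3 music genre: only funk fits.
So house 3 gets milk for drink.
Clue 1: the pop fan is in house 2.
House 1 music genre: only classical fits.
Clue 4: the person who likes pears is in house 1.
Clue 5 places the person who likes limes in house 2.
House 3's favorite fruit must be kiwis (nothing else left).
So: house 1 = pears/classical/water, house 2 = limes/pop/coffee, house 3 = kiwis/funk/milk.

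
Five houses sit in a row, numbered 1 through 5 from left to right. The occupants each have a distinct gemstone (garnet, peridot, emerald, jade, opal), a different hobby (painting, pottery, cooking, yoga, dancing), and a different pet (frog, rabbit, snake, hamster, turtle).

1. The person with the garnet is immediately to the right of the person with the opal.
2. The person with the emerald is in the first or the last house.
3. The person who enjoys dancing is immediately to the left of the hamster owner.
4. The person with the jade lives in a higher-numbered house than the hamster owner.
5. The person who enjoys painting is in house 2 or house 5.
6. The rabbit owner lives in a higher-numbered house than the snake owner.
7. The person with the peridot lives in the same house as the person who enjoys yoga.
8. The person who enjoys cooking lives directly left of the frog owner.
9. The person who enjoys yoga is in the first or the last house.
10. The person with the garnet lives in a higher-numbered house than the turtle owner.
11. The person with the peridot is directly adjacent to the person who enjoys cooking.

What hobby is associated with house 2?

painting

The person with the emerald is narrowed to house 1 or 5; consider each.
Placing it in house 5 leads to a contradiction, so it's in house 1.
Clue 7 places the person who enjoys yoga in house 5.
From clue 11, the person who enjoys cooking must be in house 4.
That leaves opal as the gemstone for house 2.
So house 5 gets peridot for gemstone.
Clue 1: the person with the garnet is in house 3.
From clue 8, the frog owner must be in house 5.
That leaves jade as the gemstone for house 4.
The only hobby still possible for house 2 is painting.
From clue 3, the person who enjoys dancing must be in house 1.
Clue 3 places the hamster owner in house 2.
House 3's hobby must be pottery (nothing else left).
The only pet still possible for house 1 is turtle.
That leaves rabbit as the pet for house 4.
The only pet still possible for house 3 is snake.
So: house 1 = emerald/dancing/turtle, house 2 = opal/painting/hamster, house 3 = garnet/pottery/snake, house 4 = jade/cooking/rabbit, house 5 = peridot/yoga/frog.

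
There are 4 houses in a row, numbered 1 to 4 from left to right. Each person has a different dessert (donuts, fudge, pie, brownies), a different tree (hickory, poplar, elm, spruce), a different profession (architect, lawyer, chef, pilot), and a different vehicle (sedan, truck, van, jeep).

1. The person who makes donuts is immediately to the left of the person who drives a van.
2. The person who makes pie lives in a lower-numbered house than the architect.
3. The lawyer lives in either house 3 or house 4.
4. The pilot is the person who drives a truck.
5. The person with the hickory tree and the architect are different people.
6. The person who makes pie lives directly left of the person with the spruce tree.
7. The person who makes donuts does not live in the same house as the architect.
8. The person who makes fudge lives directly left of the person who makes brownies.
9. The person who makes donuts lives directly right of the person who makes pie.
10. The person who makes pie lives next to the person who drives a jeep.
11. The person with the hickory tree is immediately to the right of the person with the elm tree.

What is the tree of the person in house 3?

elm

That leaves brownies as the dessert for house 4.
By clue 8, the person who makes fudge is in house 3.
So house 1 gets pie for dessert.
The only dessert still possible for house 2 is donuts.
By clue 1, the person who drives a van is in house 3.
Clue 6 places the person with the spruce tree in house 2.
Clue 10: the person who drives a jeep is in house 2.
By clue 11, the person with the hickory tree is in house 4.
The person with the elm tree is in house 3 (clue 11).
House 1's tree must be poplar (nothing else left).
House 2 profession: only chef fits.
The architect is in house 3 (clue 5).
House 1 profession: only pilot fits.
House 4's profession must be lawyer (nothing else left).
Clue 4: the person who drives a truck is in house 1.
House 4 vehicle: only sedan fits.
So: house 1 = pie/poplar/pilot/truck, house 2 = donuts/spruce/chef/jeep, house 3 = fudge/elm/architect/van, house 4 = brownies/hickory/lawyer/sedan.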